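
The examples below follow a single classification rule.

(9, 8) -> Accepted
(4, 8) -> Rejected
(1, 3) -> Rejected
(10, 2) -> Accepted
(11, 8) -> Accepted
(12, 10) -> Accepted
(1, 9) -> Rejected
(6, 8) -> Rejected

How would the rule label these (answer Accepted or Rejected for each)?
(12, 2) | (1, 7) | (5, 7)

Accepted, Rejected, Rejected

Every 'Accepted' example satisfies: first > second. None of the 'Rejected' examples do.
(12, 2): 12 > 2 — checks out, so Accepted.
(1, 7): 1 < 7 — does not satisfy this, so Rejected.
(5, 7): 5 < 7 — does not satisfy this, so Rejected.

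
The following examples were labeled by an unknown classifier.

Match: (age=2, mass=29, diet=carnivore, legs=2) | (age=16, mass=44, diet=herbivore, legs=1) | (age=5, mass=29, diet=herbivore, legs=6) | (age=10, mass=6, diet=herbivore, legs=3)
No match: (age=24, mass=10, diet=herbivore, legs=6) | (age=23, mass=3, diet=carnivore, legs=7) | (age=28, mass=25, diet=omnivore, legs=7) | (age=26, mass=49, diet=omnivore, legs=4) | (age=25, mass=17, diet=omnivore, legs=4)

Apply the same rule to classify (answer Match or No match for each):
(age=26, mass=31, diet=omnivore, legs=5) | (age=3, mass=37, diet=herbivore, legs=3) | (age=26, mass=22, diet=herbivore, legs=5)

No match, Match, No match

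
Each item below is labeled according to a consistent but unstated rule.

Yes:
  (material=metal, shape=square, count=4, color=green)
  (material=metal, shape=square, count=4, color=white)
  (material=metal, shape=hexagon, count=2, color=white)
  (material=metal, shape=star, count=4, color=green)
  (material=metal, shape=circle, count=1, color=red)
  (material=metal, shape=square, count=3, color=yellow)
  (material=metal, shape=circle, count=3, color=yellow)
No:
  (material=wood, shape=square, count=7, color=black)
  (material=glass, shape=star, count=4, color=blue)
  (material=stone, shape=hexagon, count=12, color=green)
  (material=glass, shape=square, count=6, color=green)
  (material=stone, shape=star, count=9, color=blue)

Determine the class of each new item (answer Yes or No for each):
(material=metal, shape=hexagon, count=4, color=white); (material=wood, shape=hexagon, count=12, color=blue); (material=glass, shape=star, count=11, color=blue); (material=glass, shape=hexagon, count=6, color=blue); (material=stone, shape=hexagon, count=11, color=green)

Yes, No, No, No, No

All 'Yes' examples share one property — material is metal — and every 'No' example lacks it.
(material=metal, shape=hexagon, count=4, color=white): material is metal — passes, so Yes.
(material=wood, shape=hexagon, count=12, color=blue): material is wood — fails this test, so No.
(material=glass, shape=star, count=11, color=blue): material is glass — fails this test, so No.
(material=glass, shape=hexagon, count=6, color=blue): material is glass — fails this test, so No.
(material=stone, shape=hexagon, count=11, color=green): material is stone — fails this test, so No.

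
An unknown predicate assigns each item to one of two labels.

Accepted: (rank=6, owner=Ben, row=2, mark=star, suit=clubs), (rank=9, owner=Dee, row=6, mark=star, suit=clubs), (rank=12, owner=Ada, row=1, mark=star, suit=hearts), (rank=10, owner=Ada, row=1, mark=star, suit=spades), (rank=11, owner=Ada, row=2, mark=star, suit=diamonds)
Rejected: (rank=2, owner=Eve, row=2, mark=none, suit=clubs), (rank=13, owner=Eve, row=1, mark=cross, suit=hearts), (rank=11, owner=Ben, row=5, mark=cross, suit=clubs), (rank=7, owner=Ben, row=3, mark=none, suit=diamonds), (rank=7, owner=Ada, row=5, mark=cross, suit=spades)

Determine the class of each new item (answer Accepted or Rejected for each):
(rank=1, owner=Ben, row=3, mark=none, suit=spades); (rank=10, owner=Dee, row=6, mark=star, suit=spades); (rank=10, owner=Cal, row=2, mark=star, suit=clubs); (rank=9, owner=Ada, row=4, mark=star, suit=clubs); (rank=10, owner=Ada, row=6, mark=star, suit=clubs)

Rejected, Accepted, Accepted, Accepted, Accepted

The classifier is using: mark is star.
(rank=1, owner=Ben, row=3, mark=none, suit=spades): mark is none — does not fit, so Rejected.
(rank=10, owner=Dee, row=6, mark=star, suit=spades): mark is star — checks out, so Accepted.
(rank=10, owner=Cal, row=2, mark=star, suit=clubs): mark is star — checks out, so Accepted.
(rank=9, owner=Ada, row=4, mark=star, suit=clubs): mark is star — checks out, so Accepted.
(rank=10, owner=Ada, row=6, mark=star, suit=clubs): mark is star — checks out, so Accepted.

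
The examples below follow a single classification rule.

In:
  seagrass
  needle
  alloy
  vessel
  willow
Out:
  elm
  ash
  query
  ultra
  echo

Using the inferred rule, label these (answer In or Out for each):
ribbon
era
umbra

In, Out, Out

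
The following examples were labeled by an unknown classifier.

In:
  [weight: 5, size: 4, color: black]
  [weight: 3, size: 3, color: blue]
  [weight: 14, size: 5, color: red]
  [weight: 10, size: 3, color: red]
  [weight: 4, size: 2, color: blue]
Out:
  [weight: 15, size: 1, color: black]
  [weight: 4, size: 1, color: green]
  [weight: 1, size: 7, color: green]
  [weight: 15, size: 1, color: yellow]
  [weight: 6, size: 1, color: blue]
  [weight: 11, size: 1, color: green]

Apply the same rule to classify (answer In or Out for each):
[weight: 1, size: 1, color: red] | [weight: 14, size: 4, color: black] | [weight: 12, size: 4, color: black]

Out, In, In

Rule: size ≥ 2 AND size ≤ 5. This holds for each 'In' example and fails for each 'Out' one.
[weight: 1, size: 1, color: red] → size = 1 → Out. [weight: 14, size: 4, color: black] → size = 4 → In. [weight: 12, size: 4, color: black] → size = 4 → In.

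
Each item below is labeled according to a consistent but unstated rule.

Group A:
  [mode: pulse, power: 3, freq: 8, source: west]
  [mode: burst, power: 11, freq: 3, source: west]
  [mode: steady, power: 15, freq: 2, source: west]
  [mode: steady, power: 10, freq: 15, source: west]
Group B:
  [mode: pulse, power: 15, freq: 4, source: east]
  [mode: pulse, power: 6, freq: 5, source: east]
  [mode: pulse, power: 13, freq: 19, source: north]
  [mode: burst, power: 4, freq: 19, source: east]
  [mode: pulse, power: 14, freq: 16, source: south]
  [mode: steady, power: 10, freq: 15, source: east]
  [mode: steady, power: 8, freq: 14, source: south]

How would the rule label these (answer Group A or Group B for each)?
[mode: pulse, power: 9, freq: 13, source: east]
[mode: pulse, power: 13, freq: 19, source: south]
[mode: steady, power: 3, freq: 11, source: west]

Group B, Group B, Group A

The classifier is using: source is west.
Group B: [mode: pulse, power: 9, freq: 13, source: east], since source is east.
Group B: [mode: pulse, power: 13, freq: 19, source: south], since source is south.
Group A: [mode: steady, power: 3, freq: 11, source: west], since source is west.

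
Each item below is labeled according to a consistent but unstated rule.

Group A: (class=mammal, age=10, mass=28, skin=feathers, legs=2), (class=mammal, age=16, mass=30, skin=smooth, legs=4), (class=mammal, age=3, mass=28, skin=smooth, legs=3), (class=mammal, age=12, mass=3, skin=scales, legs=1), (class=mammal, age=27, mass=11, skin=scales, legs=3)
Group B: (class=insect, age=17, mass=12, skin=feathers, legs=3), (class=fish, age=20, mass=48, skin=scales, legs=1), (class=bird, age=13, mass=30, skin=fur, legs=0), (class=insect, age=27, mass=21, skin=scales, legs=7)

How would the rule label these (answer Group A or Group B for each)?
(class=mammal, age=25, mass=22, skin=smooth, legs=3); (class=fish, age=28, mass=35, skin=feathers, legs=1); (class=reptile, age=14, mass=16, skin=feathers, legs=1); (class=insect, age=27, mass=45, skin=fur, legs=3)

Group A, Group B, Group B, Group B

The classifier is using: class is mammal.
(class=mammal, age=25, mass=22, skin=smooth, legs=3) — class is mammal, hence Group A. (class=fish, age=28, mass=35, skin=feathers, legs=1) — class is fish, hence Group B. (class=reptile, age=14, mass=16, skin=feathers, legs=1) — class is reptile, hence Group B. (class=insect, age=27, mass=45, skin=fur, legs=3) — class is insect, hence Group B.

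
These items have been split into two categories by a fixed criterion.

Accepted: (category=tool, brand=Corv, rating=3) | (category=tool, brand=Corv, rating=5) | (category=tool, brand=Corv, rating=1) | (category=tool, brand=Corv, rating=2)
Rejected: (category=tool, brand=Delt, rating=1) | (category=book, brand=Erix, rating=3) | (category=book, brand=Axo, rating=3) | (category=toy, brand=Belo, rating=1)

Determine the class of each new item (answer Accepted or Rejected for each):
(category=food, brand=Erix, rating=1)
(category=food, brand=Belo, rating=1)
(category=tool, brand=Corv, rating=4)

Rejected, Rejected, Accepted

The classifier is using: brand is Corv.
Rejected: (category=food, brand=Erix, rating=1), since brand is Erix.
Rejected: (category=food, brand=Belo, rating=1), since brand is Belo.
Accepted: (category=tool, brand=Corv, rating=4), since brand is Corv.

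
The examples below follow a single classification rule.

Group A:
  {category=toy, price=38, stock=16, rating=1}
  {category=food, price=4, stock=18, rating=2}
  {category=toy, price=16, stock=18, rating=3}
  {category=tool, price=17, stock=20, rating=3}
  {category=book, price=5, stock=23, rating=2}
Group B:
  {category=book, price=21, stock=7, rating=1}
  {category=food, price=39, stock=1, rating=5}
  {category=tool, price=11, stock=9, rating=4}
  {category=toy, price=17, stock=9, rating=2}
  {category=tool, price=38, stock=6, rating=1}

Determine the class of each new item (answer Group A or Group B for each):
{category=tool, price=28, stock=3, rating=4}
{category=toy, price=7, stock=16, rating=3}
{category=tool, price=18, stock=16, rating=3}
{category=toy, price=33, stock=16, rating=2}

Every 'Group A' example satisfies: stock ≥ 16. None of the 'Group B' examples do.
{category=tool, price=28, stock=3, rating=4}: Group B (stock = 3). {category=toy, price=7, stock=16, rating=3}: Group A (stock = 16). {category=tool, price=18, stock=16, rating=3}: Group A (stock = 16). {category=toy, price=33, stock=16, rating=2}: Group A (stock = 16).

Group B, Group A, Group A, Group A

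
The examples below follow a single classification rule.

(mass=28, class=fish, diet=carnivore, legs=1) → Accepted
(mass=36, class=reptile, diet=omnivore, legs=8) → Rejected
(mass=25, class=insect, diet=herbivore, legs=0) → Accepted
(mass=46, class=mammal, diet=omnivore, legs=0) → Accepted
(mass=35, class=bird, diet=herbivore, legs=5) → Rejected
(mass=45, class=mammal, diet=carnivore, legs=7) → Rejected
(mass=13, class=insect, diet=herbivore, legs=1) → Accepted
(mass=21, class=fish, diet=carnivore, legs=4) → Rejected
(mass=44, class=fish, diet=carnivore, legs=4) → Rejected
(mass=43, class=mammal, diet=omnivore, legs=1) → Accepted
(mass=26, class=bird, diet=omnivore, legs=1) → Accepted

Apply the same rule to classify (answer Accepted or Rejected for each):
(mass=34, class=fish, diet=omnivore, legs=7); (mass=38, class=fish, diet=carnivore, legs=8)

Rejected, Rejected

A rule that fits every label: legs ≤ 1 — true of each 'Accepted' example, false of each 'Rejected' one.
(mass=34, class=fish, diet=omnivore, legs=7): Rejected (legs = 7).
(mass=38, class=fish, diet=carnivore, legs=8): Rejected (legs = 8).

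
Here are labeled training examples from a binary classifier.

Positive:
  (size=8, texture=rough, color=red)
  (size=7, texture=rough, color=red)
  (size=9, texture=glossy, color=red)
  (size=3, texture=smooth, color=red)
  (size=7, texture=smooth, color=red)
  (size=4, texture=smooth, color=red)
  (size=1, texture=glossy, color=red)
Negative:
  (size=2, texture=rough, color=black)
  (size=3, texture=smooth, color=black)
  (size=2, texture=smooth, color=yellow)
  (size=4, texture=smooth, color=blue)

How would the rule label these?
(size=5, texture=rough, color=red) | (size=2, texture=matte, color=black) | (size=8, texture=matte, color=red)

Comparing the two groups points to one rule — color is red.

Positive, Negative, Positive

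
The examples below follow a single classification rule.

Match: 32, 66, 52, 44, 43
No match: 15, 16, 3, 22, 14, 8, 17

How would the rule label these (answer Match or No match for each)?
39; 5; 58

The rule appears to be: at least 32.
39 — 39 ≥ 32, hence Match.
5 — 5 < 32, hence No match.
58 — 58 ≥ 32, hence Match.

Match, No match, Match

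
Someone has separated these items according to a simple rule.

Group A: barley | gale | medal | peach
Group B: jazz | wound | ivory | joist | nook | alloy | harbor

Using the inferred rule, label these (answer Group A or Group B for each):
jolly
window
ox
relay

Checking candidate rules against both groups, what survives is: contains 'e'.
jolly: no 'e', fails this test → Group B.
window: no 'e', fails this test → Group B.
ox: no 'e', fails this test → Group B.
relay: has 'e', matches → Group A.

Group B, Group B, Group B, Group A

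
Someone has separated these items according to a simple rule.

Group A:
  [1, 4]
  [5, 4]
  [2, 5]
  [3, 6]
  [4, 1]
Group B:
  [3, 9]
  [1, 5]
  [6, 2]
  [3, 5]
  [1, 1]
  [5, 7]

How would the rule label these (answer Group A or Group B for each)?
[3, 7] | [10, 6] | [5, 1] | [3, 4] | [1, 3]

Checking candidate rules against both groups, what survives is: sum is odd.
[3, 7]: Group B (3+7 = 10). [10, 6]: Group B (10+6 = 16). [5, 1]: Group B (5+1 = 6). [3, 4]: Group A (3+4 = 7). [1, 3]: Group B (1+3 = 4).

Group B, Group B, Group B, Group A, Group B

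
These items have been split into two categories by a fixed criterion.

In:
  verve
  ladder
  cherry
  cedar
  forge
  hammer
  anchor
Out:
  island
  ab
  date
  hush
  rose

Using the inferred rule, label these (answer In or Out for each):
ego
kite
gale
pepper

Out, Out, Out, In

The distinguishing property — length ≥ 5 AND contains 'r' — holds for all the 'In' cases and none of the 'Out' cases.
ego: Out (length 3, no 'r').
kite: Out (length 4, no 'r').
gale: Out (length 4, no 'r').
pepper: In (length 6, has 'r').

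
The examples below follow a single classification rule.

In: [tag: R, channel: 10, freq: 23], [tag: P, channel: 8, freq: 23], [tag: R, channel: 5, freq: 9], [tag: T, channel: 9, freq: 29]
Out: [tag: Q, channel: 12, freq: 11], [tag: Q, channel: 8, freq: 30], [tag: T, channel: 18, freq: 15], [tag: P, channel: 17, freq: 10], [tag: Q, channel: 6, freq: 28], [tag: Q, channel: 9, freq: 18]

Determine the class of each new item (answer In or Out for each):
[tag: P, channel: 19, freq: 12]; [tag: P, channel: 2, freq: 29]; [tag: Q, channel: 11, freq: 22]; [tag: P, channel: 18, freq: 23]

One predicate separates the groups cleanly: channel ≤ 10 AND freq is odd.

Out, In, Out, Out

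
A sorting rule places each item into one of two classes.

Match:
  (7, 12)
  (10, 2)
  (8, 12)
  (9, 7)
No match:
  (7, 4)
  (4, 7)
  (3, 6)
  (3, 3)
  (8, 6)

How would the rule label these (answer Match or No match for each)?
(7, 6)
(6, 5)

No match, No match

The common property of the 'Match' items is: max ≥ 9. No 'No match' item has it.
(7, 6): max 7, fails this test → No match. (6, 5): max 6, fails this test → No match.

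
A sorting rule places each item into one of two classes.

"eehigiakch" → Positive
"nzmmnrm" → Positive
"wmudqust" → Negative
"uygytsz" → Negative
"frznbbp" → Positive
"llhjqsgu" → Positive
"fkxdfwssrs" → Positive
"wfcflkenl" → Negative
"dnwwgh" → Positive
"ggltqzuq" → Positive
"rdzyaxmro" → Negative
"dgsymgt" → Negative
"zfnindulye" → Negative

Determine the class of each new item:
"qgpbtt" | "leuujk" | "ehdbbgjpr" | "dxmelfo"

Positive, Positive, Positive, Negative

The pattern is that an item is 'Positive' exactly when: has a double letter.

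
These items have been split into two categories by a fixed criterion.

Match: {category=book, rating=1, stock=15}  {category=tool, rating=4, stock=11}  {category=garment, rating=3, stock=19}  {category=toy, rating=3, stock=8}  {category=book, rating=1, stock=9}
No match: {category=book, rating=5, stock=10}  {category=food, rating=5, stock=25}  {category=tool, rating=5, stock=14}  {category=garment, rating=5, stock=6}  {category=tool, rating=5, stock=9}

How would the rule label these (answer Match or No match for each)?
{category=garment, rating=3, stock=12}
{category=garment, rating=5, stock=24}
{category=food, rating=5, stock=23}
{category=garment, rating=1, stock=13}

'Match' ⟺ rating ≤ 4.

Match, No match, No match, Match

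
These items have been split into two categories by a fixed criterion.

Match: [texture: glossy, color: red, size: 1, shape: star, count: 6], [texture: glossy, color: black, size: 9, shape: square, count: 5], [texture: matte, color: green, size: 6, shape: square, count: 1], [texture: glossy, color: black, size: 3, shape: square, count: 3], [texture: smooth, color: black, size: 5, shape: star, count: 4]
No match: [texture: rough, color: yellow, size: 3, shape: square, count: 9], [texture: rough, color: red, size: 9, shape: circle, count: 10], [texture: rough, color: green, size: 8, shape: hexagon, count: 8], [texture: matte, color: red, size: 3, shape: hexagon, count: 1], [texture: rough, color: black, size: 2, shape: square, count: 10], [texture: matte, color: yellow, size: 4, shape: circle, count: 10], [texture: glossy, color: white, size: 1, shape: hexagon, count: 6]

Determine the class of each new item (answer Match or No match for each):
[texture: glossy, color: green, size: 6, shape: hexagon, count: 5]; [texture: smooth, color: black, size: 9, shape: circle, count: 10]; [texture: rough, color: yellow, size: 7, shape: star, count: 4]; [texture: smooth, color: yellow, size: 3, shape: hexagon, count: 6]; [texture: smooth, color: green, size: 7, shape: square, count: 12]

The distinguishing property — shape is not hexagon AND count ≤ 6 — holds for all the 'Match' cases and none of the 'No match' cases.
[texture: glossy, color: green, size: 6, shape: hexagon, count: 5]: shape is hexagon, count = 5 — does not pass, so No match.
[texture: smooth, color: black, size: 9, shape: circle, count: 10]: shape is circle, count = 10 — does not pass, so No match.
[texture: rough, color: yellow, size: 7, shape: star, count: 4]: shape is star, count = 4 — passes, so Match.
[texture: smooth, color: yellow, size: 3, shape: hexagon, count: 6]: shape is hexagon, count = 6 — does not pass, so No match.
[texture: smooth, color: green, size: 7, shape: square, count: 12]: shape is square, count = 12 — does not pass, so No match.

No match, No match, Match, No match, No match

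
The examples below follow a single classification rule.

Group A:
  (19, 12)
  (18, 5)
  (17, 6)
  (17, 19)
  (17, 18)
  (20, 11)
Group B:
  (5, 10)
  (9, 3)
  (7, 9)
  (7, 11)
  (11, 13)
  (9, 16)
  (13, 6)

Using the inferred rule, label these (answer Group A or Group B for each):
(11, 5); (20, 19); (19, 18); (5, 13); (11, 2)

One predicate separates the groups cleanly: first ≥ 16.
(11, 5): Group B (first 11).
(20, 19): Group A (first 20).
(19, 18): Group A (first 19).
(5, 13): Group B (first 5).
(11, 2): Group B (first 11).

Group B, Group A, Group A, Group B, Group B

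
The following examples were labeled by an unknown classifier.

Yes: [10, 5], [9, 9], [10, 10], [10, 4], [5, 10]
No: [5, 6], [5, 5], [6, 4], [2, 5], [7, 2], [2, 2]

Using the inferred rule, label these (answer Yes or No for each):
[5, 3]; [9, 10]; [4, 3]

No, Yes, No

The common property of the 'Yes' items is: sum ≥ 14. No 'No' item has it.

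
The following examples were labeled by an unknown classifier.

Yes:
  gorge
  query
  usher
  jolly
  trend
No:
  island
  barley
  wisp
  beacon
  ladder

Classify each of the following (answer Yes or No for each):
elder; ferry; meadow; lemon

Yes, Yes, No, Yes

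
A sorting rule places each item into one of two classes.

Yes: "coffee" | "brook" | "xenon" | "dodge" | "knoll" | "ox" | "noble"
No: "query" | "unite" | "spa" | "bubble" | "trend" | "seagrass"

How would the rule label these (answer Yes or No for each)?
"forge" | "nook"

All 'Yes' examples share one property — contains 'o' — and every 'No' example lacks it.
Yes: "forge", since has 'o'. Yes: "nook", since has 'o'.

Yes, Yes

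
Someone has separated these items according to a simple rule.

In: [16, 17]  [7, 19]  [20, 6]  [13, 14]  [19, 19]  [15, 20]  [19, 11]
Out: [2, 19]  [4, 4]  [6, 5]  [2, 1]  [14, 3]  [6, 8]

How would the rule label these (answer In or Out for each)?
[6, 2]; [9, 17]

Out, In

The rule appears to be: sum ≥ 26.
[6, 2]: Out (6+2 = 8).
[9, 17]: In (9+17 = 26).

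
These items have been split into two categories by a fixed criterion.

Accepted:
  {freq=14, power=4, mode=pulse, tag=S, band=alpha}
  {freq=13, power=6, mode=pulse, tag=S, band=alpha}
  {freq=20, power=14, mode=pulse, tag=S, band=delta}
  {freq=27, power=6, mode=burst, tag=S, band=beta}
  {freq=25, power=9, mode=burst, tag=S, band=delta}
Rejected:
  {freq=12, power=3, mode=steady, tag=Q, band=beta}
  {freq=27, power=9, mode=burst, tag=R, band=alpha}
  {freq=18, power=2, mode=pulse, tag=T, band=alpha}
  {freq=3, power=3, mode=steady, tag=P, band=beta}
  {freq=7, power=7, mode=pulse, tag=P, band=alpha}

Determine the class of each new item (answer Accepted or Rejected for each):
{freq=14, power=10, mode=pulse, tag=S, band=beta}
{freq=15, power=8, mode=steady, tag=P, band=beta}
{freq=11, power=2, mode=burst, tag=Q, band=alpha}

Accepted, Rejected, Rejected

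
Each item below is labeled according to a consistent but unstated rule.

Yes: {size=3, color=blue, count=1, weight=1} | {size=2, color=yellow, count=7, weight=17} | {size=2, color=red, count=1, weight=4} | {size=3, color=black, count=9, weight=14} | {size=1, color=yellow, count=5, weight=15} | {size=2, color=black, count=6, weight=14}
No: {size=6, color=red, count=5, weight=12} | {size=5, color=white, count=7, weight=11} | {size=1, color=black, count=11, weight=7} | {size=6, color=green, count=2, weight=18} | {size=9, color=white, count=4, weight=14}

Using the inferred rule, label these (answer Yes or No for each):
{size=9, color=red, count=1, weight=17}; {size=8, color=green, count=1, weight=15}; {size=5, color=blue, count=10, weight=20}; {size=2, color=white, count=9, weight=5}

No, No, No, Yes

A rule that fits every label: size ≤ 3 AND count ≤ 9 — true of each 'Yes' example, false of each 'No' one.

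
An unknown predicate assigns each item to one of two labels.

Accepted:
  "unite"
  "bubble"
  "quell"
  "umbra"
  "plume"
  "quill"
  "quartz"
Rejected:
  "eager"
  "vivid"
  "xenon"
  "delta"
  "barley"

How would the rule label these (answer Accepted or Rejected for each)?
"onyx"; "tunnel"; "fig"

The common property of the 'Accepted' items is: contains 'u'. No 'Rejected' item has it.
"onyx": no 'u', fails this test → Rejected.
"tunnel": has 'u', passes → Accepted.
"fig": no 'u', fails this test → Rejected.

Rejected, Accepted, Rejected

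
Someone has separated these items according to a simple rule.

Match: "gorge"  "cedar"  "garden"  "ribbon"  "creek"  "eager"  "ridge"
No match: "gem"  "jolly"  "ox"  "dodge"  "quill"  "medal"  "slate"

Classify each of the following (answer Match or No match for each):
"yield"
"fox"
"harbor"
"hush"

All 'Match' examples share one property — contains 'r' — and every 'No match' example lacks it.
"yield" → no 'r' → No match. "fox" → no 'r' → No match. "harbor" → has 'r' → Match. "hush" → no 'r' → No match.

No match, No match, Match, No match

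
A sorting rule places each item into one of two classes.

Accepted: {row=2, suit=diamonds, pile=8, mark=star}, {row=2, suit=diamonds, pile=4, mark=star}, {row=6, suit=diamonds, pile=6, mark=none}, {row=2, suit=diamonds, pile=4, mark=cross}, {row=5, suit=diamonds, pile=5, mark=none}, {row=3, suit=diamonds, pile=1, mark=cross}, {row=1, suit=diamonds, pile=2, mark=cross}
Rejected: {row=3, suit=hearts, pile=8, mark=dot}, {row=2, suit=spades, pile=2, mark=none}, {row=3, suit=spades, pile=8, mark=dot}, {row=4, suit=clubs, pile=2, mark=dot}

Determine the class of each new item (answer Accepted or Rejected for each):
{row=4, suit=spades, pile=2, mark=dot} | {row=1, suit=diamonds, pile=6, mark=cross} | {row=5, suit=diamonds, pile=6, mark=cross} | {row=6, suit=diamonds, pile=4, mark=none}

Rejected, Accepted, Accepted, Accepted

One predicate separates the groups cleanly: suit is diamonds.
{row=4, suit=spades, pile=2, mark=dot}: suit is spades — does not pass, so Rejected.
{row=1, suit=diamonds, pile=6, mark=cross}: suit is diamonds — matches, so Accepted.
{row=5, suit=diamonds, pile=6, mark=cross}: suit is diamonds — matches, so Accepted.
{row=6, suit=diamonds, pile=4, mark=none}: suit is diamonds — matches, so Accepted.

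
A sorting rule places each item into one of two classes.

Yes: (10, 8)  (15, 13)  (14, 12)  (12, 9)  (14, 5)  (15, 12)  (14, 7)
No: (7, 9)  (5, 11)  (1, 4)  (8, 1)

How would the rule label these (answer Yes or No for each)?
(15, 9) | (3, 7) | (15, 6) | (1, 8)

Yes, No, Yes, No

The distinguishing property — sum ≥ 18 — holds for all the 'Yes' cases and none of the 'No' cases.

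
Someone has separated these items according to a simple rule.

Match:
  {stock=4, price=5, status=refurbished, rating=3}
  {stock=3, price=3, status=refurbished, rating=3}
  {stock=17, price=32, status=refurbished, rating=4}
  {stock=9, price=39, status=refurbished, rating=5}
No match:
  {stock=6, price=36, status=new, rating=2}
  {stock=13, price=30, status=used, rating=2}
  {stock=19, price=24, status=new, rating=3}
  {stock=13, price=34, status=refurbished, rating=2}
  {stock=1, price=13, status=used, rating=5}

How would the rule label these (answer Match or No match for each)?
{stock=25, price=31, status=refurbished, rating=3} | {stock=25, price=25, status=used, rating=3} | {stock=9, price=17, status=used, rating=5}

Rule: status is refurbished AND rating ≥ 3. This holds for each 'Match' example and fails for each 'No match' one.
{stock=25, price=31, status=refurbished, rating=3}: status is refurbished, rating = 3 — qualifies, so Match. {stock=25, price=25, status=used, rating=3}: status is used, rating = 3 — doesn't match, so No match. {stock=9, price=17, status=used, rating=5}: status is used, rating = 5 — doesn't match, so No match.

Match, No match, No match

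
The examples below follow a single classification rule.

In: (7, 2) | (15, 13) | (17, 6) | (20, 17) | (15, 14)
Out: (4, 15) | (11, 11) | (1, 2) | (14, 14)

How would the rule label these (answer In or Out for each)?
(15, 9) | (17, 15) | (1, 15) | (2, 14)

Looking at the examples, the only property every 'In' case has and every 'Out' case lacks is: first > second.
(15, 9): 15 > 9, meets the rule → In. (17, 15): 17 > 15, meets the rule → In. (1, 15): 1 < 15, fails the rule → Out. (2, 14): 2 < 14, fails the rule → Out.

In, In, Out, Out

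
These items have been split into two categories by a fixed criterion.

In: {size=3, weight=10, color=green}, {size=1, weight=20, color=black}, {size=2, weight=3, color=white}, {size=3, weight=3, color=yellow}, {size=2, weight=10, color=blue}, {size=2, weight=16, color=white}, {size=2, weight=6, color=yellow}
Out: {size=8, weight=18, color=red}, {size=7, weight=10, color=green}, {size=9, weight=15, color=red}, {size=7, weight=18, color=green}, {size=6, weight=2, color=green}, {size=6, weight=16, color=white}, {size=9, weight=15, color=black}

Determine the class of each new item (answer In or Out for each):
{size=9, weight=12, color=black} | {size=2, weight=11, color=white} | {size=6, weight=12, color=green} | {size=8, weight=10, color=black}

Out, In, Out, Out

All 'In' examples share one property — size ≤ 3 — and every 'Out' example lacks it.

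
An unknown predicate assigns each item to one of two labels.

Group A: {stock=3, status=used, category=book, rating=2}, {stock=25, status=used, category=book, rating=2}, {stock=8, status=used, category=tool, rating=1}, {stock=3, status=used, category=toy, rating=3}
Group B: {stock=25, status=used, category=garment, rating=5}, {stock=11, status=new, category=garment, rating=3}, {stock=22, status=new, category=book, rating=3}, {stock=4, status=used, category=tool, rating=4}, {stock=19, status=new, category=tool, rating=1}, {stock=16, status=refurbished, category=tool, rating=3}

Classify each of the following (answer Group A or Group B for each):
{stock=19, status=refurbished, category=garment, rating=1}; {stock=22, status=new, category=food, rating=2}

Group B, Group B

One predicate separates the groups cleanly: status is used AND rating ≤ 3.
Group B: {stock=19, status=refurbished, category=garment, rating=1}, since status is refurbished, rating = 1. Group B: {stock=22, status=new, category=food, rating=2}, since status is new, rating = 2.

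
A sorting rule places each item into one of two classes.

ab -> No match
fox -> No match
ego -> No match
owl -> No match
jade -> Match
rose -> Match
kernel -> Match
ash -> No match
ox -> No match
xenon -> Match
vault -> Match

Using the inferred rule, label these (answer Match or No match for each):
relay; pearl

One predicate separates the groups cleanly: length ≥ 4.
relay → length 5 → Match.
pearl → length 5 → Match.

Match, Match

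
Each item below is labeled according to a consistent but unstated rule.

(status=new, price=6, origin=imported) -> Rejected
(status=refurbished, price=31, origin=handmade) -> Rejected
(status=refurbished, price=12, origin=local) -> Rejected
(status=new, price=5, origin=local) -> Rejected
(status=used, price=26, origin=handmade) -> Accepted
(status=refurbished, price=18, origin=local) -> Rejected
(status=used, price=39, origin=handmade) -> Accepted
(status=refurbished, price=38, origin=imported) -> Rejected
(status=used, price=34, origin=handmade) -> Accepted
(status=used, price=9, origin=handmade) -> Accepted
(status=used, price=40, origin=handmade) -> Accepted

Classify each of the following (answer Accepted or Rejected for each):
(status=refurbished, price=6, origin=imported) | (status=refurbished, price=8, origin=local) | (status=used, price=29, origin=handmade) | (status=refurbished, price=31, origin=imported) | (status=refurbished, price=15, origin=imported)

Rule: status is used. This holds for each 'Accepted' example and fails for each 'Rejected' one.
Rejected: (status=refurbished, price=6, origin=imported), since status is refurbished.
Rejected: (status=refurbished, price=8, origin=local), since status is refurbished.
Accepted: (status=used, price=29, origin=handmade), since status is used.
Rejected: (status=refurbished, price=31, origin=imported), since status is refurbished.
Rejected: (status=refurbished, price=15, origin=imported), since status is refurbished.

Rejected, Rejected, Accepted, Rejected, Rejected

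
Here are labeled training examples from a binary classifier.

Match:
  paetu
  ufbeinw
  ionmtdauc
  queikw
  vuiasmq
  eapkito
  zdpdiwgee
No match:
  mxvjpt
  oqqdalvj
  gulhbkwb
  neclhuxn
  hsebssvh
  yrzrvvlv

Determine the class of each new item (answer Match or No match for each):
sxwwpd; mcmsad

No match, No match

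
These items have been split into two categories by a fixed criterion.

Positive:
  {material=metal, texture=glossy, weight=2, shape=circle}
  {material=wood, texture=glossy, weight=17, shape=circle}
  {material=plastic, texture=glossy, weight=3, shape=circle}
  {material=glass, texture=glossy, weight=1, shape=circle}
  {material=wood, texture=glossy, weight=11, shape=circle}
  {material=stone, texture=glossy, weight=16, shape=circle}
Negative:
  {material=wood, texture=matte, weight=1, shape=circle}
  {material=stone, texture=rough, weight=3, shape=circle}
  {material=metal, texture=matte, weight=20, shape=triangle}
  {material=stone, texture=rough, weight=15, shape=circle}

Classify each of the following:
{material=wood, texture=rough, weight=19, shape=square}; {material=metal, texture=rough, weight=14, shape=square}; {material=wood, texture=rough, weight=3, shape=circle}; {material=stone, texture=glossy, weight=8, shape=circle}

Negative, Negative, Negative, Positive

Comparing the two groups points to one rule — texture is glossy.
{material=wood, texture=rough, weight=19, shape=square}: texture is rough, does not fit → Negative.
{material=metal, texture=rough, weight=14, shape=square}: texture is rough, does not fit → Negative.
{material=wood, texture=rough, weight=3, shape=circle}: texture is rough, does not fit → Negative.
{material=stone, texture=glossy, weight=8, shape=circle}: texture is glossy, qualifies → Positive.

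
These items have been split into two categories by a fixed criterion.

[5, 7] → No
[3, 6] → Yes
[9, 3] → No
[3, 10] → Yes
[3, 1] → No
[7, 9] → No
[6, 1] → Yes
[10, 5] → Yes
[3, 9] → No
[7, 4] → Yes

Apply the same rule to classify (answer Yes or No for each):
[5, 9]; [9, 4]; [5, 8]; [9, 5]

No, Yes, Yes, No

The distinguishing property — sum is odd — holds for all the 'Yes' cases and none of the 'No' cases.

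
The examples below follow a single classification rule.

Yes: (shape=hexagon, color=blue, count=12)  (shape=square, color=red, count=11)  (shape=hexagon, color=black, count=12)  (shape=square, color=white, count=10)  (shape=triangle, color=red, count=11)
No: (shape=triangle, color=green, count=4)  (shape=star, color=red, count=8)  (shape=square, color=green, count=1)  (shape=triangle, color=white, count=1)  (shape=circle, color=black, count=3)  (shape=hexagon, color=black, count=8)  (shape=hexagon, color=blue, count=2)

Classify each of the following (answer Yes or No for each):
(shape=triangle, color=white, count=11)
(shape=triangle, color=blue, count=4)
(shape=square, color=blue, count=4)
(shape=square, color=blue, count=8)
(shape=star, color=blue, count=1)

One predicate separates the groups cleanly: count ≥ 10.
Yes: (shape=triangle, color=white, count=11), since count = 11. No: (shape=triangle, color=blue, count=4), since count = 4. No: (shape=square, color=blue, count=4), since count = 4. No: (shape=square, color=blue, count=8), since count = 8. No: (shape=star, color=blue, count=1), since count = 1.

Yes, No, No, No, No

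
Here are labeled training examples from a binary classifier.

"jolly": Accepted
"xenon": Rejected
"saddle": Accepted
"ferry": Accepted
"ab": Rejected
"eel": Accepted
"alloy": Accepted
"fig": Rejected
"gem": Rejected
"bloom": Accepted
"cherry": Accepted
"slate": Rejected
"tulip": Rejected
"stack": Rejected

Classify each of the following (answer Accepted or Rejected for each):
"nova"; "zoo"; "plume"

Looking at the examples, the only property every 'Accepted' case has and every 'Rejected' case lacks is: has a double letter.
"nova" → no doubled letter → Rejected.
"zoo" → 'oo' doubled → Accepted.
"plume" → no doubled letter → Rejected.

Rejected, Accepted, Rejected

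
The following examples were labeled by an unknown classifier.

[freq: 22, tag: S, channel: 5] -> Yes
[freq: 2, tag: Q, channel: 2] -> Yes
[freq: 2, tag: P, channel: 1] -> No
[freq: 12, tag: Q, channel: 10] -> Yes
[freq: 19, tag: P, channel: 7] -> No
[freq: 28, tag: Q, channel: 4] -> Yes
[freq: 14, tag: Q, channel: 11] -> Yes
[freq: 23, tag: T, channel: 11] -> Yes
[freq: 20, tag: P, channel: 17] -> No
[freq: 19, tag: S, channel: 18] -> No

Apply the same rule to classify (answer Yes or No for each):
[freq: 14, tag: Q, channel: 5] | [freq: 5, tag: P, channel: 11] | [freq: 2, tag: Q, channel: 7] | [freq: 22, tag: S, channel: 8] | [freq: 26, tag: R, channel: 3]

'Yes' ⟺ tag is Q OR freq ≥ 22.
[freq: 14, tag: Q, channel: 5]: Yes (tag is Q, freq = 14). [freq: 5, tag: P, channel: 11]: No (tag is P, freq = 5). [freq: 2, tag: Q, channel: 7]: Yes (tag is Q, freq = 2). [freq: 22, tag: S, channel: 8]: Yes (tag is S, freq = 22). [freq: 26, tag: R, channel: 3]: Yes (tag is R, freq = 26).

Yes, No, Yes, Yes, Yes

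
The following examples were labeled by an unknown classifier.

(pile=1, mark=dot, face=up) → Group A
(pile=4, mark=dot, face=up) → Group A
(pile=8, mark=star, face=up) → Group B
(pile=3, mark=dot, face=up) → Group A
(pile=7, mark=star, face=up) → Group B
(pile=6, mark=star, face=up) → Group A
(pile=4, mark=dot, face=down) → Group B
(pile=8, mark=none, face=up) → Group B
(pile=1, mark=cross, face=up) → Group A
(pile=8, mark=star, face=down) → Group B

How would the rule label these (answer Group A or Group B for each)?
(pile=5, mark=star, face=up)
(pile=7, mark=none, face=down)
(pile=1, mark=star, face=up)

Group A, Group B, Group A

The common property of the 'Group A' items is: face is up AND pile ≤ 6. No 'Group B' item has it.
(pile=5, mark=star, face=up): Group A (face is up, pile = 5). (pile=7, mark=none, face=down): Group B (face is down, pile = 7). (pile=1, mark=star, face=up): Group A (face is up, pile = 1).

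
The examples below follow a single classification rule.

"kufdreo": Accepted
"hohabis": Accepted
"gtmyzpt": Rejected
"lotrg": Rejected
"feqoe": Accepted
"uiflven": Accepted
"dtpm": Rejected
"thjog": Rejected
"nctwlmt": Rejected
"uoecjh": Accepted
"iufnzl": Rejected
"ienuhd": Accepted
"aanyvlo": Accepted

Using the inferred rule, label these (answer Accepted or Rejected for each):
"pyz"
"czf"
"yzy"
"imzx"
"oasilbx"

Rejected, Rejected, Rejected, Rejected, Accepted

Rule: has ≥ 3 vowels. This holds for each 'Accepted' example and fails for each 'Rejected' one.
"pyz": 0 vowels — does not fit, so Rejected. "czf": 0 vowels — does not fit, so Rejected. "yzy": 0 vowels — does not fit, so Rejected. "imzx": 1 vowel — does not fit, so Rejected. "oasilbx": 3 vowels — qualifies, so Accepted.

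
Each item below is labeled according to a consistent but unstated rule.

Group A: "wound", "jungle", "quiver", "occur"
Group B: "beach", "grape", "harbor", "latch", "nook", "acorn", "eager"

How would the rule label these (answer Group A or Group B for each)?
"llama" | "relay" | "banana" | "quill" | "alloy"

Comparing the two groups points to one rule — contains 'u'.

Group B, Group B, Group B, Group A, Group B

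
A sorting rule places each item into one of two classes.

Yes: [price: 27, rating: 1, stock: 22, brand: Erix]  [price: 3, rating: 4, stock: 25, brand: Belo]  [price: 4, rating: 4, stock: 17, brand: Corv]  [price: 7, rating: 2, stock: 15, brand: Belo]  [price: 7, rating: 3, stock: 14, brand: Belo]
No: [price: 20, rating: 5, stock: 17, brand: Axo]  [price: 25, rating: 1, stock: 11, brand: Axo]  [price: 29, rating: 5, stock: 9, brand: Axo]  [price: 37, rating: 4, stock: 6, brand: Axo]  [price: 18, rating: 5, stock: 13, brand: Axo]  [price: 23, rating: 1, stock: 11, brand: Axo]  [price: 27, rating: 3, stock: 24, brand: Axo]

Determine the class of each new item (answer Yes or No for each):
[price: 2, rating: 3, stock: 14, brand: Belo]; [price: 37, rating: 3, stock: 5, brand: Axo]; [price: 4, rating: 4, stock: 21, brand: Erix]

Yes, No, Yes

One predicate separates the groups cleanly: brand is not Axo.
[price: 2, rating: 3, stock: 14, brand: Belo] → brand is Belo → Yes. [price: 37, rating: 3, stock: 5, brand: Axo] → brand is Axo → No. [price: 4, rating: 4, stock: 21, brand: Erix] → brand is Erix → Yes.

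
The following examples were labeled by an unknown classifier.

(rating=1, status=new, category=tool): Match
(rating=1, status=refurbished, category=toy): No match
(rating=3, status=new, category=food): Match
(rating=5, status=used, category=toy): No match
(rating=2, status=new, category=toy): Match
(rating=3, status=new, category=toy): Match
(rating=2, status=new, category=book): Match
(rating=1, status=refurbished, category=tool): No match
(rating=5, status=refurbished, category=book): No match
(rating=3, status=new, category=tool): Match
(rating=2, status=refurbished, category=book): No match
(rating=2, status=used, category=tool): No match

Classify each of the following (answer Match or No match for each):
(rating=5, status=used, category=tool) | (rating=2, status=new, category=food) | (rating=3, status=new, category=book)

No match, Match, Match

A rule that fits every label: status is new — true of each 'Match' example, false of each 'No match' one.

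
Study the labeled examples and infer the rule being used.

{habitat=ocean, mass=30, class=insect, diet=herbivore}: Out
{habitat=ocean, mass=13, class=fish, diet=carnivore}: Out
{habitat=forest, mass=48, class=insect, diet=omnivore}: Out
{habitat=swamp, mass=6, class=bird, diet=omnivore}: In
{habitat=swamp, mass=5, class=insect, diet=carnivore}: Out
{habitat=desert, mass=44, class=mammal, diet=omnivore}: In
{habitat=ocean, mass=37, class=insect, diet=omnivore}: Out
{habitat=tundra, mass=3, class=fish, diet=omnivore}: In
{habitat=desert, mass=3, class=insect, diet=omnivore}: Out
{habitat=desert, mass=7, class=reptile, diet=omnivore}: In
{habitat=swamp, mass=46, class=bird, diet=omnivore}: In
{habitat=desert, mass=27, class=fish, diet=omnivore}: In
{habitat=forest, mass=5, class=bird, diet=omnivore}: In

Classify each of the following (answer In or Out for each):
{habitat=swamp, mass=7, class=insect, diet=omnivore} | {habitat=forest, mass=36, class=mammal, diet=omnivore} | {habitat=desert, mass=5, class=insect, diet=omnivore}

Out, In, Out

The pattern is that an item is 'In' exactly when: diet is omnivore AND class is not insect.
{habitat=swamp, mass=7, class=insect, diet=omnivore}: diet is omnivore, class is insect — doesn't qualify, so Out.
{habitat=forest, mass=36, class=mammal, diet=omnivore}: diet is omnivore, class is mammal — fits, so In.
{habitat=desert, mass=5, class=insect, diet=omnivore}: diet is omnivore, class is insect — doesn't qualify, so Out.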